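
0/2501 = 0 = 0.00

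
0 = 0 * 65902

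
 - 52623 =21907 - 74530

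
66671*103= 6867113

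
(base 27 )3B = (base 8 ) 134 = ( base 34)2o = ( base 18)52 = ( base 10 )92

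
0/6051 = 0 = 0.00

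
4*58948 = 235792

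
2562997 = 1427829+1135168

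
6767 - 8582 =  - 1815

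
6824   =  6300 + 524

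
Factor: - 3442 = - 2^1*1721^1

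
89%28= 5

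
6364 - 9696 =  - 3332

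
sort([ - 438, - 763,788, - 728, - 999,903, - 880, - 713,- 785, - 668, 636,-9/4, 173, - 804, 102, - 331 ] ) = [ - 999, - 880, - 804, - 785 , - 763, - 728, - 713, - 668,  -  438, - 331, - 9/4,102, 173 , 636, 788, 903]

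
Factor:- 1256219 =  - 149^1 * 8431^1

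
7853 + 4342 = 12195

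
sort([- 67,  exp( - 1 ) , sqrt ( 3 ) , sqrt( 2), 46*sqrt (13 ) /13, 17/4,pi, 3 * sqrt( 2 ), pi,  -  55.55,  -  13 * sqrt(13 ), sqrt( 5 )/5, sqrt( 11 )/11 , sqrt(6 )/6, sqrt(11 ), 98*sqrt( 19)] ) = [ - 67, - 55.55,  -  13 * sqrt(13 ), sqrt( 11)/11, exp( - 1), sqrt( 6)/6,sqrt(5) /5, sqrt(2), sqrt( 3), pi,pi,  sqrt( 11),  3*sqrt ( 2), 17/4, 46 * sqrt(13 ) /13, 98*sqrt ( 19 )]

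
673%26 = 23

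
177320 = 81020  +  96300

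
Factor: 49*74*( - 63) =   -  2^1*3^2 * 7^3*  37^1  =  - 228438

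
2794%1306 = 182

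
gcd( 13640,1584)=88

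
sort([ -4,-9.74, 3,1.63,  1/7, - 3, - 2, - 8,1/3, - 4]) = [ - 9.74, - 8, - 4, - 4,  -  3, - 2, 1/7,  1/3, 1.63,3]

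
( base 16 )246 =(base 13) 35A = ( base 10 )582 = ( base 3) 210120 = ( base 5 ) 4312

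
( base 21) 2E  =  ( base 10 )56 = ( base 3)2002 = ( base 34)1M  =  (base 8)70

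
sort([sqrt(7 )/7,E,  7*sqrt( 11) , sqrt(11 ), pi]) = [sqrt( 7 )/7,E,  pi,sqrt(11) , 7*sqrt ( 11) ]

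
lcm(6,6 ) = 6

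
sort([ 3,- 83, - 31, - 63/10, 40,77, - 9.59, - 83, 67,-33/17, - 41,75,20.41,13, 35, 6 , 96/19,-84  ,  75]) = [-84, - 83,-83, - 41 , - 31, - 9.59, - 63/10,  -  33/17,3,96/19, 6,13 , 20.41,  35,40, 67,75,75, 77 ]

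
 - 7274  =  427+-7701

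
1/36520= 1/36520 = 0.00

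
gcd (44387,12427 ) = 17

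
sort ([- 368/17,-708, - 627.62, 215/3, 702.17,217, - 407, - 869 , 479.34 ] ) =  [ - 869 , - 708, - 627.62, - 407,-368/17,215/3,217, 479.34,  702.17]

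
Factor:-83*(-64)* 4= 2^8*83^1 = 21248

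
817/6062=817/6062 = 0.13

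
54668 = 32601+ 22067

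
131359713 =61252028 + 70107685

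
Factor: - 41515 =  - 5^1*19^2*23^1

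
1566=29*54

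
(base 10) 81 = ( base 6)213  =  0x51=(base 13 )63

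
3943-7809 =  - 3866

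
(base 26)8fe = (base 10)5812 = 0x16b4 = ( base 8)13264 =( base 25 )97c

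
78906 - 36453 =42453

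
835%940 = 835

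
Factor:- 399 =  - 3^1*7^1*19^1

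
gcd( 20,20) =20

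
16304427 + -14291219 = 2013208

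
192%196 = 192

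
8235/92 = 89 +47/92 = 89.51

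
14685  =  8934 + 5751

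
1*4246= 4246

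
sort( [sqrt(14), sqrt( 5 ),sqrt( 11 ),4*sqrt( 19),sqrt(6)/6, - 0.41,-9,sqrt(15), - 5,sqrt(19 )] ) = [  -  9,-5,-0.41 , sqrt( 6 ) /6,sqrt( 5) , sqrt( 11 )  ,  sqrt(14 ),sqrt( 15), sqrt(19 ),4 * sqrt( 19) ]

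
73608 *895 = 65879160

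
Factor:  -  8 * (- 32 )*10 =2560 = 2^9 * 5^1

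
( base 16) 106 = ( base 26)A2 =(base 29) 91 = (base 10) 262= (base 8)406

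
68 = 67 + 1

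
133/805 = 19/115= 0.17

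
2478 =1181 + 1297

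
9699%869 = 140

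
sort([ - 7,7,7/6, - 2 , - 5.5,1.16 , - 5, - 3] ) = [ - 7,- 5.5, - 5, - 3 , - 2,  1.16, 7/6 , 7 ]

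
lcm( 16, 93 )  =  1488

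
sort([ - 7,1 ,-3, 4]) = [ - 7,  -  3,1,  4 ] 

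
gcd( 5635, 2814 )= 7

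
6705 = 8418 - 1713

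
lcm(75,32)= 2400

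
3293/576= 5 + 413/576= 5.72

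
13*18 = 234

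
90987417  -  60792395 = 30195022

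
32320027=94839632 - 62519605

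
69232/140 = 17308/35 = 494.51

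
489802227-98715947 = 391086280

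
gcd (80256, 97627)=1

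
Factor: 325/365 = 65/73 =5^1* 13^1*73^(-1 ) 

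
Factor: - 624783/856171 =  - 3^1*17^(-1)*50363^(  -  1)*208261^1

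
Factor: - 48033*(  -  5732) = 275325156   =  2^2*3^4*593^1*1433^1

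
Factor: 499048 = 2^3 * 11^1*53^1* 107^1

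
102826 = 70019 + 32807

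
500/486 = 1  +  7/243  =  1.03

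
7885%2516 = 337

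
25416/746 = 12708/373 =34.07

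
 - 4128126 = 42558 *( - 97)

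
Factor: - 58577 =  - 19^1*3083^1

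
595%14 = 7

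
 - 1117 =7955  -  9072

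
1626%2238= 1626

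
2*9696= 19392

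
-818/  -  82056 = 409/41028 = 0.01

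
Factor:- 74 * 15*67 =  - 2^1*3^1*5^1 *37^1*67^1 = -  74370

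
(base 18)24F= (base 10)735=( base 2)1011011111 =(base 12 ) 513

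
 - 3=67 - 70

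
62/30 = 2 + 1/15 = 2.07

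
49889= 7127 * 7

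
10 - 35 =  - 25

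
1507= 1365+142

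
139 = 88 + 51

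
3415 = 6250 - 2835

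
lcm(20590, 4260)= 123540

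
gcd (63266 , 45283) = 7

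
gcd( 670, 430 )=10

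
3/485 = 3/485 = 0.01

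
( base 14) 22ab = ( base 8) 13617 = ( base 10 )6031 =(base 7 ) 23404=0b1011110001111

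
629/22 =28+13/22= 28.59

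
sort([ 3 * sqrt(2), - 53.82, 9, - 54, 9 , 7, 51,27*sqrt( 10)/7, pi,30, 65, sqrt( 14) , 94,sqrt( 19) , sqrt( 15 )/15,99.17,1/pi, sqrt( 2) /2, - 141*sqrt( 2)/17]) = [ - 54, - 53.82, - 141*sqrt(2)/17, sqrt(15)/15, 1/pi, sqrt ( 2)/2, pi, sqrt( 14), 3 * sqrt( 2), sqrt( 19), 7,9,9, 27*sqrt( 10)/7, 30 , 51, 65, 94, 99.17]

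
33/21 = 11/7  =  1.57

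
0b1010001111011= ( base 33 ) 4qt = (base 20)D23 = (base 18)g35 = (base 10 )5243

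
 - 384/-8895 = 128/2965 = 0.04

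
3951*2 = 7902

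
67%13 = 2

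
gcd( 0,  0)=0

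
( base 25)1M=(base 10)47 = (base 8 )57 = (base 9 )52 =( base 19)29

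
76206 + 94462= 170668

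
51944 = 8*6493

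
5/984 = 5/984 = 0.01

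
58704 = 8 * 7338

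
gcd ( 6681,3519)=51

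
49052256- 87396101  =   - 38343845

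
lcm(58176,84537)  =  5410368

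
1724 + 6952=8676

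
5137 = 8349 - 3212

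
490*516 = 252840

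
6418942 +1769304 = 8188246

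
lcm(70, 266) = 1330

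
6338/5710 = 3169/2855 = 1.11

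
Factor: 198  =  2^1*3^2*11^1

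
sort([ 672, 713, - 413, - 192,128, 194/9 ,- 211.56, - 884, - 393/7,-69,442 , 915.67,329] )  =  [ - 884, - 413,-211.56,  -  192, - 69, - 393/7,194/9,128  ,  329,  442,672,713, 915.67 ] 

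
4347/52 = 83 + 31/52 = 83.60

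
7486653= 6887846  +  598807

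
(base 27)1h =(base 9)48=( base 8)54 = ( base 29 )1f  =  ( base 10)44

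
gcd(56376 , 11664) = 1944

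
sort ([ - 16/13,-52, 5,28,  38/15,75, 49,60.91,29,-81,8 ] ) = [-81, - 52, - 16/13,38/15,5, 8,28,29, 49,60.91, 75 ]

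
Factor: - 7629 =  - 3^1 * 2543^1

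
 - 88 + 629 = 541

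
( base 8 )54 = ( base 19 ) 26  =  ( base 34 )1a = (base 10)44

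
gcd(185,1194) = 1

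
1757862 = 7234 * 243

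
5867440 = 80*73343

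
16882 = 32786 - 15904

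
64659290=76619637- 11960347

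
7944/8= 993 = 993.00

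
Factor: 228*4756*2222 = 2^5*3^1*11^1 * 19^1*29^1*41^1*101^1=2409465696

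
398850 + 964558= 1363408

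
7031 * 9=63279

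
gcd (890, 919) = 1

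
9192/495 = 18 + 94/165 = 18.57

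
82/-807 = -82/807 = - 0.10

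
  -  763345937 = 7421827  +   - 770767764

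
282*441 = 124362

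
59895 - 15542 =44353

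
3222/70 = 1611/35 = 46.03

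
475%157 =4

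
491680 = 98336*5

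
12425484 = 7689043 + 4736441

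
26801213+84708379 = 111509592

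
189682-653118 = - 463436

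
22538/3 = 22538/3= 7512.67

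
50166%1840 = 486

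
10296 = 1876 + 8420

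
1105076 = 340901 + 764175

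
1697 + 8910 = 10607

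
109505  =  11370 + 98135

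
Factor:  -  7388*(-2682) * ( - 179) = -2^3*3^2 *149^1*179^1 * 1847^1 = - 3546816264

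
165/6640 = 33/1328 = 0.02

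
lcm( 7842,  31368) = 31368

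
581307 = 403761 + 177546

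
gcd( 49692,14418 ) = 6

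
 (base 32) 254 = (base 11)1731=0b100010100100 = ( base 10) 2212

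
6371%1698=1277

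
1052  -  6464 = -5412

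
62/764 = 31/382 = 0.08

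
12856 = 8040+4816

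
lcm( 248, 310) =1240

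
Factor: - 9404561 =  - 9404561^1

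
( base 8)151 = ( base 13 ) 81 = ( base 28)3l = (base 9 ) 126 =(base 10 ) 105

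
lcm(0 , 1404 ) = 0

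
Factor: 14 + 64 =2^1*3^1*13^1 = 78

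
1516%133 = 53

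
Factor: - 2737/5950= - 2^( - 1)*5^( - 2) * 23^1 =- 23/50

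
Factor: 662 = 2^1*331^1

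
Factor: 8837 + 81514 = 90351 = 3^2*10039^1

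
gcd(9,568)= 1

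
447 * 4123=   1842981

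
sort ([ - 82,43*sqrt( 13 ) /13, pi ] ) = [ - 82, pi, 43*sqrt( 13 ) /13] 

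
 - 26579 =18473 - 45052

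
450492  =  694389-243897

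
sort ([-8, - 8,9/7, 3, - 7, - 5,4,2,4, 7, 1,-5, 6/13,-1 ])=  [- 8,  -  8, - 7,-5, - 5, - 1,6/13,1,9/7,2,3,4,4,7] 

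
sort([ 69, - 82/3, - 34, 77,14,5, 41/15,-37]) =[ - 37, - 34,- 82/3 , 41/15,5, 14,69,77]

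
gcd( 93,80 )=1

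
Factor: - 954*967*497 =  - 2^1* 3^2*7^1*53^1*71^1*967^1 = - 458491446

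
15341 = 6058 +9283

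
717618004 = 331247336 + 386370668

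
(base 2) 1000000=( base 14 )48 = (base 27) 2A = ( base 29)26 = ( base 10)64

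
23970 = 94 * 255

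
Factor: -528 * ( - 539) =2^4*3^1  *  7^2*11^2 = 284592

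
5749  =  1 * 5749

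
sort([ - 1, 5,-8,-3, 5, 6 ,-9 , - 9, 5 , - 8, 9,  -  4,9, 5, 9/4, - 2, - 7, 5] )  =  [-9, - 9, - 8, - 8, - 7,-4,-3, - 2, - 1, 9/4 , 5, 5, 5,5, 5, 6, 9, 9]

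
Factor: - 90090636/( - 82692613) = 2^2 *3^1 * 23^ ( - 1 ) * 41^( - 1 )*87691^ (-1)* 7507553^1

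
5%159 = 5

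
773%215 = 128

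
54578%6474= 2786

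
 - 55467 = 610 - 56077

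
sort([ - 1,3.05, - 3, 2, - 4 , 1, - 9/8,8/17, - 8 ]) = [ - 8,-4 , - 3,-9/8, - 1,8/17,  1, 2,3.05]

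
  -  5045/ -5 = 1009 + 0/1 = 1009.00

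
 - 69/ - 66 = 23/22 = 1.05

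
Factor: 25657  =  25657^1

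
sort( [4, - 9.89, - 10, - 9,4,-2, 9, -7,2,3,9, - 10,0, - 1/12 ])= [ - 10, - 10, - 9.89 , - 9, - 7, - 2, - 1/12,0,2, 3,4, 4, 9,9]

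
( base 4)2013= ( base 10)135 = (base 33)43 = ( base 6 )343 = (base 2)10000111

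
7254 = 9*806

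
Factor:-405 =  - 3^4 * 5^1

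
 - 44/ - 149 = 44/149=0.30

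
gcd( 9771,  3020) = 1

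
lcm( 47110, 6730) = 47110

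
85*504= 42840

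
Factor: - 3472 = -2^4 *7^1*31^1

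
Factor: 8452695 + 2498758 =10951453 = 10951453^1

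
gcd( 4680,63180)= 2340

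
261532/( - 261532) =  - 1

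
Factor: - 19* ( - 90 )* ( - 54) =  - 2^2*3^5*5^1*19^1 =-92340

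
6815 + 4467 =11282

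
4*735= 2940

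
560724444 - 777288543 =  - 216564099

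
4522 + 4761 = 9283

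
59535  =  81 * 735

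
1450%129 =31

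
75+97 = 172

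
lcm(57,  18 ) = 342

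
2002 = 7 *286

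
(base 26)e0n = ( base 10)9487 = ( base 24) gb7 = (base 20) 13e7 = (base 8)22417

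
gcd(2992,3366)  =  374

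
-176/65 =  - 176/65 = - 2.71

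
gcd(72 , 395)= 1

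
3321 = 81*41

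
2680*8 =21440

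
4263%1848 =567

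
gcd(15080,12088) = 8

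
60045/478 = 125 + 295/478 = 125.62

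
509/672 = 509/672 = 0.76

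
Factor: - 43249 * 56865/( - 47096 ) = 2^(  -  3) *3^1*5^1 * 7^( - 1)*17^1 *29^(  -  2)*61^1* 223^1*709^1= 2459354385/47096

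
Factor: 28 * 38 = 2^3*7^1 * 19^1 =1064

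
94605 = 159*595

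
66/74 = 33/37 = 0.89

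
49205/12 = 4100 + 5/12 = 4100.42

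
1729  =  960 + 769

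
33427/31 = 1078 + 9/31 =1078.29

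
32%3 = 2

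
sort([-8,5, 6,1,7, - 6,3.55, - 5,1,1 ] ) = [- 8,  -  6, - 5,1, 1, 1, 3.55,5,6,7 ]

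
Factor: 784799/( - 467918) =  - 2^( - 1 )*11^( - 1 )*21269^( - 1 )*784799^1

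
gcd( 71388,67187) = 1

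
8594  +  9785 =18379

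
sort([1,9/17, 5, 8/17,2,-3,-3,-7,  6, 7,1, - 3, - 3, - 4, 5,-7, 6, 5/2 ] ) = [ - 7, - 7,-4, - 3 ,-3, - 3,-3, 8/17, 9/17, 1,  1, 2,5/2,5,5 , 6,6,7] 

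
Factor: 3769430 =2^1*5^1*7^1*53849^1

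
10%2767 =10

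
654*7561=4944894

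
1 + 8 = 9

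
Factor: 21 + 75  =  96 = 2^5*3^1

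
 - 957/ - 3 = 319/1 = 319.00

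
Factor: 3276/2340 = 7/5= 5^( - 1)*7^1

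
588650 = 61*9650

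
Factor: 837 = 3^3*31^1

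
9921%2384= 385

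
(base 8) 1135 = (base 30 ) K5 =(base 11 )500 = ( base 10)605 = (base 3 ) 211102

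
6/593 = 6/593 = 0.01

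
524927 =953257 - 428330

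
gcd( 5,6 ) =1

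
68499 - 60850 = 7649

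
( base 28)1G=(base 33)1B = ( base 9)48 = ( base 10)44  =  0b101100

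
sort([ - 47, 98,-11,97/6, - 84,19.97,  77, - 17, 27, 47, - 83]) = [ -84,-83, - 47, - 17,-11, 97/6,19.97, 27,47,77, 98 ] 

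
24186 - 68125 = -43939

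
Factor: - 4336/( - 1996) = 2^2* 271^1*499^( - 1 ) =1084/499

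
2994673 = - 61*( - 49093 )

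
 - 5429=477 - 5906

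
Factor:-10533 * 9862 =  - 103876446 = - 2^1 * 3^1*3511^1*4931^1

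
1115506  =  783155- - 332351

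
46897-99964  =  -53067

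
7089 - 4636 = 2453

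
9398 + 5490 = 14888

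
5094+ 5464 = 10558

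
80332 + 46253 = 126585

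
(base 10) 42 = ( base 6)110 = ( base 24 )1i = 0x2A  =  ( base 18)26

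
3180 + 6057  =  9237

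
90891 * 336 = 30539376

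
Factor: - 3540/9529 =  - 2^2*3^1 * 5^1 * 13^( - 1) *59^1*733^( - 1)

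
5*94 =470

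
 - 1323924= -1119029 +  - 204895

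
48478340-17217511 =31260829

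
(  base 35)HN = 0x26A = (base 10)618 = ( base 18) 1g6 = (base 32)ja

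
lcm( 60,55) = 660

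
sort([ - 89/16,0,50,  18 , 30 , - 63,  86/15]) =[ - 63, - 89/16,  0, 86/15,  18,30,50]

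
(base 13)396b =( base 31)8GH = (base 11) 6186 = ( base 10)8201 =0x2009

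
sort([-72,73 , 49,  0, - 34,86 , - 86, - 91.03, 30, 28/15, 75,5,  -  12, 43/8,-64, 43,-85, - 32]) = [  -  91.03 ,-86, -85, - 72 , - 64, - 34, - 32,  -  12, 0, 28/15, 5,43/8,30,  43, 49,  73,  75, 86] 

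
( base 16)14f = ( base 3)110102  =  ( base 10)335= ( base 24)DN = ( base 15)175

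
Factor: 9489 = 3^1*3163^1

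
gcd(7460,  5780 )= 20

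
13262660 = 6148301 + 7114359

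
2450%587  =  102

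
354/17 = 354/17 = 20.82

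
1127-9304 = -8177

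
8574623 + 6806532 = 15381155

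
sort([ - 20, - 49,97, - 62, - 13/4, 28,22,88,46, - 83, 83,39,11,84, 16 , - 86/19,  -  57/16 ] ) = [ - 83, - 62, - 49 ,-20, - 86/19, - 57/16, - 13/4,11 , 16,22, 28, 39, 46 , 83,84, 88,  97 ]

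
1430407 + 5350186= 6780593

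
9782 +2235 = 12017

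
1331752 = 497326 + 834426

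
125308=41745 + 83563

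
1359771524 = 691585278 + 668186246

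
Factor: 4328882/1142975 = 2^1*5^( - 2)*131^ ( - 1 )* 349^( - 1)*2164441^1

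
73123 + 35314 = 108437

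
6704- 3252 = 3452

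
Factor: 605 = 5^1* 11^2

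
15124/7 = 15124/7 = 2160.57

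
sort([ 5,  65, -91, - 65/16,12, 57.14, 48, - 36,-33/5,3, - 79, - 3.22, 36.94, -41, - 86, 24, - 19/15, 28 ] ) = [  -  91, - 86,-79 ,-41,  -  36, -33/5 , - 65/16, - 3.22,  -  19/15, 3,5,  12,24, 28,  36.94 , 48,57.14, 65 ]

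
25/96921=25/96921= 0.00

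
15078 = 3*5026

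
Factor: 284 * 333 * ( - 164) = -2^4 * 3^2*37^1*41^1*71^1= - 15509808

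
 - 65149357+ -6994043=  - 72143400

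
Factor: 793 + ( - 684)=109^1 = 109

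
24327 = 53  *459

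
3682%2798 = 884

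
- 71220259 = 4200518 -75420777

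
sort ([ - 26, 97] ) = [ - 26, 97]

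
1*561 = 561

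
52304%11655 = 5684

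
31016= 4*7754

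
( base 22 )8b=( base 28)6J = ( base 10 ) 187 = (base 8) 273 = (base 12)137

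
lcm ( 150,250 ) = 750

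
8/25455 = 8/25455 = 0.00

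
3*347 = 1041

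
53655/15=3577 = 3577.00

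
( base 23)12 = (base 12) 21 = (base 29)P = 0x19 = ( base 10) 25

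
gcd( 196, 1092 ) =28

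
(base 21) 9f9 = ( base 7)15342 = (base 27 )5o0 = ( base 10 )4293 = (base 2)1000011000101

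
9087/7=9087/7=1298.14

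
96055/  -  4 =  - 96055/4 = - 24013.75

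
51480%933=165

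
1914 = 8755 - 6841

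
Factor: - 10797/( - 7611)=43^( - 1 )*61^1 = 61/43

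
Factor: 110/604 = 55/302 = 2^( - 1 )*5^1*11^1*151^(-1 )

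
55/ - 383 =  - 1 + 328/383 = - 0.14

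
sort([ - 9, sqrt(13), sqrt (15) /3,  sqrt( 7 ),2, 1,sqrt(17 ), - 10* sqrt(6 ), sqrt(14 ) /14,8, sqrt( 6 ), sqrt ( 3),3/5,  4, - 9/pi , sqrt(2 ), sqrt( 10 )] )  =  [ -10*sqrt(6 ), - 9, - 9/pi,sqrt( 14)/14,3/5, 1, sqrt( 15 )/3, sqrt(2 ), sqrt( 3 ), 2,sqrt( 6 ), sqrt( 7 ),sqrt( 10 ), sqrt( 13 ), 4, sqrt(17), 8] 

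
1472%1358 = 114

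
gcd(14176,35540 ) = 4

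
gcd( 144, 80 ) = 16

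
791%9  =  8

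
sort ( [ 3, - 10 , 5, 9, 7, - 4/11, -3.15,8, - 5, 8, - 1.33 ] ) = [ - 10, - 5, - 3.15, - 1.33, - 4/11, 3, 5, 7,8, 8, 9 ]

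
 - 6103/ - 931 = 6103/931 = 6.56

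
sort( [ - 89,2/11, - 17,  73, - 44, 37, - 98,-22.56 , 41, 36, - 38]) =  [ - 98, - 89,-44 , - 38,-22.56, -17,2/11, 36,  37,41,73] 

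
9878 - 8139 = 1739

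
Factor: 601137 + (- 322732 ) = 5^1*55681^1=278405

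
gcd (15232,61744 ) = 272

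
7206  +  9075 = 16281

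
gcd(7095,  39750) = 15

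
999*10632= 10621368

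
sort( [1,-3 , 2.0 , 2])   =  [  -  3,1,  2.0,  2]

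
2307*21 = 48447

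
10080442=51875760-41795318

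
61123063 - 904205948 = - 843082885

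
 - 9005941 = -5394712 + -3611229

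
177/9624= 59/3208 = 0.02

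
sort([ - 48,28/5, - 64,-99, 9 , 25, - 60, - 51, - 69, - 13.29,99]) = [ - 99, - 69, - 64, - 60,-51, - 48, - 13.29,28/5,9, 25 , 99]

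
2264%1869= 395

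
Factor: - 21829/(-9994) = 83/38=2^( - 1)*19^ ( - 1 )*83^1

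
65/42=65/42 = 1.55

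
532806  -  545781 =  - 12975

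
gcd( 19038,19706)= 334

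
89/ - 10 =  - 9  +  1/10 = - 8.90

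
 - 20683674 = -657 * 31482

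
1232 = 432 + 800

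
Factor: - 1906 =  - 2^1*953^1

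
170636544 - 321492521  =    -  150855977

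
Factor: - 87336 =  - 2^3*3^2 *1213^1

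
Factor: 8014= 2^1*4007^1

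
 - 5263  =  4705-9968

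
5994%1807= 573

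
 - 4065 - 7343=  - 11408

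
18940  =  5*3788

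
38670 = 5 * 7734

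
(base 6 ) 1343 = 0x15f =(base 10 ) 351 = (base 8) 537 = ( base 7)1011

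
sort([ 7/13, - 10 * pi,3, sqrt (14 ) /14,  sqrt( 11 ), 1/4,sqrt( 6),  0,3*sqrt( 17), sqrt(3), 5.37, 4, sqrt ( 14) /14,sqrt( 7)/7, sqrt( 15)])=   [ - 10*pi, 0,  1/4, sqrt( 14 ) /14, sqrt( 14)/14,sqrt( 7) /7, 7/13, sqrt( 3),sqrt( 6), 3,sqrt (11),sqrt ( 15), 4, 5.37, 3*sqrt(17 ) ] 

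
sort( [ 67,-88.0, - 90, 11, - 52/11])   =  [ - 90, - 88.0, - 52/11,11, 67] 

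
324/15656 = 81/3914 = 0.02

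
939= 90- - 849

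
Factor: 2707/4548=2^( - 2)*3^( - 1) *379^( - 1)*2707^1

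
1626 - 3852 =-2226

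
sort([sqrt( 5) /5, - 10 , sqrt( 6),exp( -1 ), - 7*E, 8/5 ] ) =[ - 7*E,-10,  exp ( - 1),sqrt(5 )/5,8/5,sqrt( 6)]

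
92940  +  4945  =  97885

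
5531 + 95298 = 100829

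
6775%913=384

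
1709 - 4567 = - 2858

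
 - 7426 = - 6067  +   - 1359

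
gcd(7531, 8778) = 1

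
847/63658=121/9094 = 0.01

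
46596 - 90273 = - 43677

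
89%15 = 14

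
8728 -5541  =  3187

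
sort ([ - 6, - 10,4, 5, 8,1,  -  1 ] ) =[-10, - 6, - 1,1, 4 , 5, 8] 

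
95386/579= 95386/579  =  164.74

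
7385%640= 345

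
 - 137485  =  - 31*4435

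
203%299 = 203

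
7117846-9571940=-2454094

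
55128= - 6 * ( - 9188)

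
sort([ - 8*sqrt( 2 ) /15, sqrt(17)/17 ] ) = [-8*sqrt( 2)/15, sqrt(17 ) /17]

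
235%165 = 70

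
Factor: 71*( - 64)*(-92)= 418048 =2^8*23^1*71^1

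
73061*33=2411013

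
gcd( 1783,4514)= 1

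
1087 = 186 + 901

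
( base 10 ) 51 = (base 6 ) 123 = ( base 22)27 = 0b110011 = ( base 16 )33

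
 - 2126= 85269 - 87395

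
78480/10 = 7848 =7848.00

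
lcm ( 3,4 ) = 12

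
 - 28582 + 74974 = 46392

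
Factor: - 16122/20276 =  - 8061/10138 =- 2^ ( - 1)*3^1*37^( - 1)*137^( - 1)*2687^1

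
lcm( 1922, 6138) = 190278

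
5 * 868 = 4340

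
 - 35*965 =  - 33775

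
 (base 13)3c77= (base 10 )8717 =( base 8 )21015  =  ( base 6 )104205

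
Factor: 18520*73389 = 1359164280=2^3*3^1 * 5^1*17^1*463^1*1439^1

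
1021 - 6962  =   - 5941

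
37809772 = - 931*( - 40612) 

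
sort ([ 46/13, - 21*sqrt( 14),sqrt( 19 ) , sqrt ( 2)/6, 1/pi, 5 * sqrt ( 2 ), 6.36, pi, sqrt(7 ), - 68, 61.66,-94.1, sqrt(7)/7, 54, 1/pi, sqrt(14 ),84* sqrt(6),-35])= [ - 94.1, - 21*sqrt(14) ,-68,-35,sqrt ( 2 )/6,1/pi, 1/pi,sqrt( 7 )/7, sqrt(7),pi, 46/13, sqrt( 14 ),sqrt(19), 6.36, 5*sqrt(2),  54, 61.66, 84 *sqrt( 6 )]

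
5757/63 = 91 + 8/21 = 91.38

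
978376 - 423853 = 554523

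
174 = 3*58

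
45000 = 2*22500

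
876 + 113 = 989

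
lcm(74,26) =962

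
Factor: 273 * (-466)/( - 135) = 42406/45 = 2^1*3^( - 2 )*5^( - 1 )*7^1*13^1 * 233^1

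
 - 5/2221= - 5/2221 = - 0.00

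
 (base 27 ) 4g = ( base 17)75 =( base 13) 97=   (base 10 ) 124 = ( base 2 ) 1111100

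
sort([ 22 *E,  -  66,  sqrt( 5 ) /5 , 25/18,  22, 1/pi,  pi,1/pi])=[-66,  1/pi , 1/pi , sqrt( 5)/5 , 25/18, pi  ,  22, 22 *E ] 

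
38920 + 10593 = 49513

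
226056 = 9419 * 24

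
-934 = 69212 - 70146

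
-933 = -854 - 79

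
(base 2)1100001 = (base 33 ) 2v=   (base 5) 342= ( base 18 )57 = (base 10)97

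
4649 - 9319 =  - 4670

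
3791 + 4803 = 8594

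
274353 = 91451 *3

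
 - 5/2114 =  - 5/2114 = -0.00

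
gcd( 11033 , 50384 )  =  1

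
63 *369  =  23247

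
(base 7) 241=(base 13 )9a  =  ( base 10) 127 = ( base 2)1111111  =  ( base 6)331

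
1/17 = 1/17 = 0.06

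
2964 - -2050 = 5014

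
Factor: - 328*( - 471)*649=100262712 = 2^3*3^1*11^1*41^1*59^1*157^1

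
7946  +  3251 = 11197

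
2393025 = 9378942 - 6985917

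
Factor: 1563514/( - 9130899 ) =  - 2^1 * 3^( - 1 )*59^( - 1)*73^1 * 79^ ( - 1 )*653^( - 1 )*10709^1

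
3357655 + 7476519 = 10834174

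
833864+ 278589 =1112453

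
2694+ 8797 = 11491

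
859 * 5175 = 4445325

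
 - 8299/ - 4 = 8299/4 = 2074.75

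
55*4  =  220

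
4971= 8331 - 3360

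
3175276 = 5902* 538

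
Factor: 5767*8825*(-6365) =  - 323938877875=-5^3*19^1*67^1*73^1*79^1*353^1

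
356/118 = 3 + 1/59 = 3.02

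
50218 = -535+50753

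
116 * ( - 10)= - 1160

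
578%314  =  264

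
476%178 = 120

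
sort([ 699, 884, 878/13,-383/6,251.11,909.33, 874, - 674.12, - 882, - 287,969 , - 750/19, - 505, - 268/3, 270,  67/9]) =[ -882,  -  674.12, -505, - 287, - 268/3, - 383/6, - 750/19,67/9,878/13 , 251.11, 270,  699, 874,884,909.33,969 ]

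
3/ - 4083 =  - 1 + 1360/1361 = - 0.00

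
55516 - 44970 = 10546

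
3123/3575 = 3123/3575  =  0.87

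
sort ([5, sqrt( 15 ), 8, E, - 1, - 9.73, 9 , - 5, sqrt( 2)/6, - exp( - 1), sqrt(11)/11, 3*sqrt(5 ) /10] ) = [-9.73, - 5,-1, - exp( - 1),  sqrt(2 )/6, sqrt(11) /11, 3*sqrt(5 )/10, E,sqrt(15 ), 5,8, 9]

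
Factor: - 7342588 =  - 2^2*11^1*19^1*8783^1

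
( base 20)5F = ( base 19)61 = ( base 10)115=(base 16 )73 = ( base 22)55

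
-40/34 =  - 20/17= - 1.18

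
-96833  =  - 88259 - 8574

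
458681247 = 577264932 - 118583685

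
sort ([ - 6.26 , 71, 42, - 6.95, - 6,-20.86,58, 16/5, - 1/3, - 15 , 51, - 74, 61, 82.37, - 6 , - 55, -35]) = [ - 74, - 55,-35,- 20.86, - 15, - 6.95  , - 6.26, - 6, - 6, - 1/3, 16/5, 42,51, 58, 61, 71,  82.37] 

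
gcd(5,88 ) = 1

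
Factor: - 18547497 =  - 3^2 * 347^1*5939^1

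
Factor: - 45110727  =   - 3^2 * 5012303^1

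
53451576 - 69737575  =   - 16285999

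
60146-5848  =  54298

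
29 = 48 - 19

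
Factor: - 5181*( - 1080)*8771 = 49077955080 = 2^3*3^4*5^1*7^2*11^1*157^1*179^1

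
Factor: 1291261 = 461^1*2801^1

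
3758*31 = 116498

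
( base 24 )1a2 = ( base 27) 138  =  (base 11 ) 684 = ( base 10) 818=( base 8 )1462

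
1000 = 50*20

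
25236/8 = 6309/2= 3154.50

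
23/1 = 23 = 23.00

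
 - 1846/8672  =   - 923/4336 = -0.21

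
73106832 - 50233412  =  22873420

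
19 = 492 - 473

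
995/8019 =995/8019 = 0.12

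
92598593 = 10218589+82380004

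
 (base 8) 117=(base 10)79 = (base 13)61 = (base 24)37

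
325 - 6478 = -6153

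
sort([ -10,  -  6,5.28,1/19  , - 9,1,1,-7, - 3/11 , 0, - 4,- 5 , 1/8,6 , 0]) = [ - 10, - 9,-7, - 6, - 5, - 4, - 3/11,  0,  0 , 1/19,  1/8,1, 1 , 5.28, 6]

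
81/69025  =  81/69025 = 0.00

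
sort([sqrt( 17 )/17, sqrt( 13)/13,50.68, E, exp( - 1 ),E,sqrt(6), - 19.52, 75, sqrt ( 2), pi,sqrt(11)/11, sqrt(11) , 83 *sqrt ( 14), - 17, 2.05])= [ - 19.52, - 17  ,  sqrt( 17)/17,sqrt(13 ) /13, sqrt(11 )/11 , exp( -1 ), sqrt( 2),2.05, sqrt(6), E , E, pi, sqrt(11 ), 50.68, 75 , 83*sqrt(14) ]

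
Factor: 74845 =5^1*14969^1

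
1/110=1/110 = 0.01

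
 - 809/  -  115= 809/115=7.03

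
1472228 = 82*17954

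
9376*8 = 75008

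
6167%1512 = 119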